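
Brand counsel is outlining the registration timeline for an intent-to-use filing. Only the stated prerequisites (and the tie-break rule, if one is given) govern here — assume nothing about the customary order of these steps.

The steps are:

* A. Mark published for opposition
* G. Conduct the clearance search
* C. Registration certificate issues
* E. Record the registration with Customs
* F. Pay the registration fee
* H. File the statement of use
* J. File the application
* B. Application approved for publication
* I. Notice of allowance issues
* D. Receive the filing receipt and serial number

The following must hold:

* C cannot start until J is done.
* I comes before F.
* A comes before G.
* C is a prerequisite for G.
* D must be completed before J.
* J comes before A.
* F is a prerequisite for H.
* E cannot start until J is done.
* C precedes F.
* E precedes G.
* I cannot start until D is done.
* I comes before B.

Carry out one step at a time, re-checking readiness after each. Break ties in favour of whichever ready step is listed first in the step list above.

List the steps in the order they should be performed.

D → J → A → C → E → G → I → F → H → B

D has no prerequisites → D first.
Now J and I have their prerequisites met. J is listed earlier, so J next.
A, C and E now also ready, so the ready set is {A, C, E, I}; A is listed earlier → A.
Ready: C, E and I. C is listed earlier → C.
Ready: E and I. E is listed earlier → E.
G now also ready, so the ready set is {G, I}; G is listed earlier → G.
That leaves I as the only ready step → I.
F and B are both available; F is listed earlier → F.
Ready: H and B. H is listed earlier → H.
B needed I, now all done → B.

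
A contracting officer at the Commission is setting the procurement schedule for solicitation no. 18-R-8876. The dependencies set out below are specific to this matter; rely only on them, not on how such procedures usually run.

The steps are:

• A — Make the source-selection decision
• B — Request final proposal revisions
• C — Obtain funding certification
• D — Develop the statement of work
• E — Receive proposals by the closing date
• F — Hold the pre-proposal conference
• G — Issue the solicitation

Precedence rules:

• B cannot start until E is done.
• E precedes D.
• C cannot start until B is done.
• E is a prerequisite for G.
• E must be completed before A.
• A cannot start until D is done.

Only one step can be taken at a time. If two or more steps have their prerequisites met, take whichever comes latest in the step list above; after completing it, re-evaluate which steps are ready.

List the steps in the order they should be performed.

F and E have no prerequisites; F is listed later, so F is first.
E is the only step now ready → E.
G, D and B are all available; G is listed later → G.
Ready: D and B. D is listed later → D.
A now also ready, so the ready set is {B, A}; B is listed later → B.
Ready: C and A. C is listed later → C.
That leaves A as the only ready step → A.

F → E → G → D → B → C → A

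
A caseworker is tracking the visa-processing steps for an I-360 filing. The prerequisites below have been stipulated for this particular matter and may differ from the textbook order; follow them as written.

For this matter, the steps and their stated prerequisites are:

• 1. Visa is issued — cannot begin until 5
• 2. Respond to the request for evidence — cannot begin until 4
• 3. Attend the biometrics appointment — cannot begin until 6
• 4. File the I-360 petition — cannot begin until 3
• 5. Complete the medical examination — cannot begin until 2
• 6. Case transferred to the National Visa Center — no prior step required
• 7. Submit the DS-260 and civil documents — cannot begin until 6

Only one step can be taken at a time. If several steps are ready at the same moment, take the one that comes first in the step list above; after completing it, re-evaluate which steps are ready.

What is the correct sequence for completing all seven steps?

6, 3, 4, 2, 5, 1, 7

6 has no prerequisites → 6 first.
Ready: 3 and 7. 3 is listed earlier → 3.
Ready: 4 and 7. 4 is listed earlier → 4.
Now 2 and 7 have their prerequisites met. 2 is listed earlier, so 2 next.
Ready: 5 and 7. 5 is listed earlier → 5.
Ready: 1 and 7. 1 is listed earlier → 1.
That leaves 7 as the only ready step → 7.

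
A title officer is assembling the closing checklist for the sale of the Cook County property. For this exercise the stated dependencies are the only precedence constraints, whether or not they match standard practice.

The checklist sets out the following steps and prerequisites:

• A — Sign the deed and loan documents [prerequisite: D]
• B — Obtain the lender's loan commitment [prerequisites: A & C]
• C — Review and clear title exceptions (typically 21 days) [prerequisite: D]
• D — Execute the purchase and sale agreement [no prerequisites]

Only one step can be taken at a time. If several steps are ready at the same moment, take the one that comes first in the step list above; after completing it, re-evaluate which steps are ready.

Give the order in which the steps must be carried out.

D is the only step with nothing outstanding, so it goes first.
Ready: A and C. A is listed earlier → A.
That leaves C as the only ready step → C.
B needed A and C, now all done → B.

D A C B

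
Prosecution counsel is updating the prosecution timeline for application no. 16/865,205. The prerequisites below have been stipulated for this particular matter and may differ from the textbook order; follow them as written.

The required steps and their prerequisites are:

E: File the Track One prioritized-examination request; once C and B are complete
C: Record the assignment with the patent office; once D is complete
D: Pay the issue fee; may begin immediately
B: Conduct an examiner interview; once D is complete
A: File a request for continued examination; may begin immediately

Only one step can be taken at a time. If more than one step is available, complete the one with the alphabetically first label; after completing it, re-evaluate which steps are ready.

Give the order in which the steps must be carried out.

A and D have no prerequisites; A has the earlier label, so A is first.
Next only D has its prerequisites met → D.
Now B and C have their prerequisites met. B has the earlier label, so B next.
C needed D, now all done → C.
E needed B and C, now all done → E.

A, D, B, C, E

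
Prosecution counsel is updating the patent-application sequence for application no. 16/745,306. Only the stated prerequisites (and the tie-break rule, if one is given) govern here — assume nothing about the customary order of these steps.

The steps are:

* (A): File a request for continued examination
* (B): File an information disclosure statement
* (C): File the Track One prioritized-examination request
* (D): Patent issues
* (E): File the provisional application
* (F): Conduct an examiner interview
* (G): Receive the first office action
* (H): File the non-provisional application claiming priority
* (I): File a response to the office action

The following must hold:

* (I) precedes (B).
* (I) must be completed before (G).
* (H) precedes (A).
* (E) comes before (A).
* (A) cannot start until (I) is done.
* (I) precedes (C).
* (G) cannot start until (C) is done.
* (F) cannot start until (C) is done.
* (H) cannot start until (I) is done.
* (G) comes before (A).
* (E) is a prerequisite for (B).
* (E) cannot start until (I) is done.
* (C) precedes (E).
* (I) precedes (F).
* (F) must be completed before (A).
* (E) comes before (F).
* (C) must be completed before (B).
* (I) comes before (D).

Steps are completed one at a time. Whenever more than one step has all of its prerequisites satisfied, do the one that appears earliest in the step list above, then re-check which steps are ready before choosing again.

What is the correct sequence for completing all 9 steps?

(I) is the only step with nothing outstanding, so it goes first.
Ready: (C), (D) and (H). (C) is listed earlier → (C).
(E) and (G) now also ready, so the ready set is {(D), (E), (G), (H)}; (D) is listed earlier → (D).
(E), (G) and (H) are all available; (E) is listed earlier → (E).
Now (B), (F), (G) and (H) have their prerequisites met. (B) is listed earlier, so (B) next.
(F), (G) and (H) are all available; (F) is listed earlier → (F).
Now (G) and (H) have their prerequisites met. (G) is listed earlier, so (G) next.
That leaves (H) as the only ready step → (H).
(A) needed (E), (F), (G), (H) and (I), now all done → (A).

(I) → (C) → (D) → (E) → (B) → (F) → (G) → (H) → (A)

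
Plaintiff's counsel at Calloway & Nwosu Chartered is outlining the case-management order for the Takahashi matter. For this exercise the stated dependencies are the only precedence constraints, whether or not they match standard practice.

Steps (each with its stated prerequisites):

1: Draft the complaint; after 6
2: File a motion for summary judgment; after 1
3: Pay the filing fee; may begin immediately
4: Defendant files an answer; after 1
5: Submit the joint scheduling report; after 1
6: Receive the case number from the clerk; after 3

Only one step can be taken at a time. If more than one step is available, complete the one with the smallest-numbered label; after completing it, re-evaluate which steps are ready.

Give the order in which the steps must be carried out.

Only 3 has no prerequisites, so it is first.
Next only 6 has its prerequisites met → 6.
Next only 1 has its prerequisites met → 1.
Ready: 2, 4 and 5. 2 has the earlier label → 2.
Now 4 and 5 have their prerequisites met. 4 has the earlier label, so 4 next.
Next only 5 has its prerequisites met → 5.

3 → 6 → 1 → 2 → 4 → 5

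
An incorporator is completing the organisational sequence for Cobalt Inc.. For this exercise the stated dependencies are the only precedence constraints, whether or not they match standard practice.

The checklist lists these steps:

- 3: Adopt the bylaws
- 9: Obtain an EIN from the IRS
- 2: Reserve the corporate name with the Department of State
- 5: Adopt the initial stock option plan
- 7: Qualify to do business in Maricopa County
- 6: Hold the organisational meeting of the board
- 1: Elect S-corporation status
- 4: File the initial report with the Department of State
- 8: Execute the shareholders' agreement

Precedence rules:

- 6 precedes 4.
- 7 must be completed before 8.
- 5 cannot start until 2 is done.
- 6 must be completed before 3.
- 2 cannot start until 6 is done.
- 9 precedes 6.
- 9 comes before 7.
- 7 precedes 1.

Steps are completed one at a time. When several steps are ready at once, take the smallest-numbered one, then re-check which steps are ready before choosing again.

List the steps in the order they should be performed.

9 has no prerequisites → 9 first.
Now 6 and 7 have their prerequisites met. 6 has the earlier label, so 6 next.
2, 3 and 4 now also ready, so the ready set is {2, 3, 4, 7}; 2 has the earlier label → 2.
5 now also ready, so the ready set is {3, 4, 5, 7}; 3 has the earlier label → 3.
Now 4, 5 and 7 have their prerequisites met. 4 has the earlier label, so 4 next.
5 and 7 are both available; 5 has the earlier label → 5.
7 needed 9, now all done → 7.
Now 1 and 8 have their prerequisites met. 1 has the earlier label, so 1 next.
Next only 8 has its prerequisites met → 8.

9 → 6 → 2 → 3 → 4 → 5 → 7 → 1 → 8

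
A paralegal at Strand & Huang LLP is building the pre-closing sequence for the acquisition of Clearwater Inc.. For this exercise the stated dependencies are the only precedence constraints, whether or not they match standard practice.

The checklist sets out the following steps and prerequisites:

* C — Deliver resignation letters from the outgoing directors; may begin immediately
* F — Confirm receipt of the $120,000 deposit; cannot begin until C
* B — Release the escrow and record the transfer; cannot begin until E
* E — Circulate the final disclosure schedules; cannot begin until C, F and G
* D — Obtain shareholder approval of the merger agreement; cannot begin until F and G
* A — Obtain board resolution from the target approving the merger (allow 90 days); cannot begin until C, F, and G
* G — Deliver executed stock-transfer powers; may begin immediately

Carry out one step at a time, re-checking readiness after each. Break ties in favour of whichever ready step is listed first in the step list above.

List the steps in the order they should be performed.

C and G have no prerequisites; C is listed earlier, so C is first.
F now also ready, so the ready set is {F, G}; F is listed earlier → F.
G is the only step now ready → G.
Now E, D and A have their prerequisites met. E is listed earlier, so E next.
Ready: B, D and A. B is listed earlier → B.
D and A are both available; D is listed earlier → D.
A needed C, F and G, now all done → A.

C, F, G, E, B, D, A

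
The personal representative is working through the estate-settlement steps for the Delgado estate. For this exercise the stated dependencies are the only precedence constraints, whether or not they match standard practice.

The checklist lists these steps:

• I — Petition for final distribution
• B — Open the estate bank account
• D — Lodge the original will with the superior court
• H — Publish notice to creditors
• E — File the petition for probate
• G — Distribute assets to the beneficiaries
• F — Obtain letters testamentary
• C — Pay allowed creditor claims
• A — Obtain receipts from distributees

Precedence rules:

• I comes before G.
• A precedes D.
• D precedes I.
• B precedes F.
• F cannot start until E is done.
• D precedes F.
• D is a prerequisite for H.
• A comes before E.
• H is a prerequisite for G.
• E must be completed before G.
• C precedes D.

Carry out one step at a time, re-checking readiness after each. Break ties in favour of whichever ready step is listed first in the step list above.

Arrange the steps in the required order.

B, C, A, D, I, H, E, G, F

B, C and A have no prerequisites; B is listed earlier, so B is first.
Ready: C and A. C is listed earlier → C.
Next only A has its prerequisites met → A.
D and E are both available; D is listed earlier → D.
Ready: I, H and E. I is listed earlier → I.
H and E are both available; H is listed earlier → H.
E needed A, now all done → E.
Ready: G and F. G is listed earlier → G.
Next only F has its prerequisites met → F.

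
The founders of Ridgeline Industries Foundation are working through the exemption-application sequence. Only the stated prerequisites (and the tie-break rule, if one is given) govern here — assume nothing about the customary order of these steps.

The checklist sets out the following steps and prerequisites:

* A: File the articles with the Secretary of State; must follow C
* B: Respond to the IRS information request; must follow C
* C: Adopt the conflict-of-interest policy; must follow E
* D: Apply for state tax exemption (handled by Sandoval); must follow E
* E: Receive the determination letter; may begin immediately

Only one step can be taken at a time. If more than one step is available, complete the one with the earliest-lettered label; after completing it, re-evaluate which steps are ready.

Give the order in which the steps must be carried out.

E, C, A, B, D

E is the only step with nothing outstanding, so it goes first.
Now C and D have their prerequisites met. C has the earlier label, so C next.
A and B now also ready, so the ready set is {A, B, D}; A has the earlier label → A.
B and D are both available; B has the earlier label → B.
D is the only step now ready → D.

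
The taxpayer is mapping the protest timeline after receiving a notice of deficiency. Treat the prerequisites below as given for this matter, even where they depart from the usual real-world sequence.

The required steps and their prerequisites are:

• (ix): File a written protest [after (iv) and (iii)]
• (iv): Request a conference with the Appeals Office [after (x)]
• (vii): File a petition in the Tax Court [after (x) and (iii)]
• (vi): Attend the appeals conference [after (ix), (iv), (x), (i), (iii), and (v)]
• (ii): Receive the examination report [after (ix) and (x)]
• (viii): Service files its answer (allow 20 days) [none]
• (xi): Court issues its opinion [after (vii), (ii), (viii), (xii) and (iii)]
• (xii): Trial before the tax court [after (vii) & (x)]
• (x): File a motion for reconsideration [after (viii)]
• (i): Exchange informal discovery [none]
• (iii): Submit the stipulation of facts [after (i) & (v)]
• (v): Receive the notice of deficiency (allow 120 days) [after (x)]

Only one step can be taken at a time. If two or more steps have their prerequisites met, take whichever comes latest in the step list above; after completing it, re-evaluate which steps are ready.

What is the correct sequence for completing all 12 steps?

Nothing is required for (i) and (viii). (i) is listed later → (i) first.
(viii) is the only step now ready → (viii).
(x) is the only step now ready → (x).
Now (v) and (iv) have their prerequisites met. (v) is listed later, so (v) next.
(iii) and (iv) are both available; (iii) is listed later → (iii).
(vii) now also ready, so the ready set is {(vii), (iv)}; (vii) is listed later → (vii).
Now (xii) and (iv) have their prerequisites met. (xii) is listed later, so (xii) next.
(iv) needed (x), now all done → (iv).
(ix) is the only step now ready → (ix).
Now (ii) and (vi) have their prerequisites met. (ii) is listed later, so (ii) next.
Now (xi) and (vi) have their prerequisites met. (xi) is listed later, so (xi) next.
(vi) is the only step now ready → (vi).

(i) (viii) (x) (v) (iii) (vii) (xii) (iv) (ix) (ii) (xi) (vi)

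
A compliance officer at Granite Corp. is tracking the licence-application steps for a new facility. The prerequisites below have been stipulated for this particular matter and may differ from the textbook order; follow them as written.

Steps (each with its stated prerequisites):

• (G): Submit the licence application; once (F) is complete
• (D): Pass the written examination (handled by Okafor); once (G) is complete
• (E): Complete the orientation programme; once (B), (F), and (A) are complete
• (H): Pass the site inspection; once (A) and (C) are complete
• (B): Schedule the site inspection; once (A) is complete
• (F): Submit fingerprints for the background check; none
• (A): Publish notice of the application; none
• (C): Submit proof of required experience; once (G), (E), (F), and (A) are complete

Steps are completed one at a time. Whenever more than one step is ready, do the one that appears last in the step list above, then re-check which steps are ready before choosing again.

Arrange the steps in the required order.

(A) (F) (B) (E) (G) (C) (H) (D)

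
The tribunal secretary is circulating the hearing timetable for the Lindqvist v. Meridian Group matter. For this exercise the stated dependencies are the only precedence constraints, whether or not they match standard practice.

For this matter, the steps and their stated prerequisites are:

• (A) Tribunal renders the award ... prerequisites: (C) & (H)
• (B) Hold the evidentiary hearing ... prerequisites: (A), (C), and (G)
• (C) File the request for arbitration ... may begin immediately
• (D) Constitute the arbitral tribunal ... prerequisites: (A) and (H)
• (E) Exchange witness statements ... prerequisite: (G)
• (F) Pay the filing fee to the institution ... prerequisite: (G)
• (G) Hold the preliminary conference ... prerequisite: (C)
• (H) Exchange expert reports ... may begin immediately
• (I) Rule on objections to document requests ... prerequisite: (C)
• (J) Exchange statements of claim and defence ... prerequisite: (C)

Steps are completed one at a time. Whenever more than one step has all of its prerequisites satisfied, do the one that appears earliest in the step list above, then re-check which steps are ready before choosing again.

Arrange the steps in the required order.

(C), (G), (E), (F), (H), (A), (B), (D), (I), (J)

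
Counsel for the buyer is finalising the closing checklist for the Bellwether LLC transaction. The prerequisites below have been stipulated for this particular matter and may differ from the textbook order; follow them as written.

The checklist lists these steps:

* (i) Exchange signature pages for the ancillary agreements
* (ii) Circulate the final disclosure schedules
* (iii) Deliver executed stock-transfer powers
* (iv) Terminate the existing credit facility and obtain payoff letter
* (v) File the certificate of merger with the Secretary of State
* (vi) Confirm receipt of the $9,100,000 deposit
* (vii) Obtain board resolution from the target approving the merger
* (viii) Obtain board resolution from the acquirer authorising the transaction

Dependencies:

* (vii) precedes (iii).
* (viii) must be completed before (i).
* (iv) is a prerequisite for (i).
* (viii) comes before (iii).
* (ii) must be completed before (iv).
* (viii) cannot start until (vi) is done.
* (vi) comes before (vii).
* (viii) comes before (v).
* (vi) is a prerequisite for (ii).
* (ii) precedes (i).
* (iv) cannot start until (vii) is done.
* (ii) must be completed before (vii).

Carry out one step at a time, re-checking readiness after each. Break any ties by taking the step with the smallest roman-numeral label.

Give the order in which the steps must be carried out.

(vi) → (ii) → (vii) → (iv) → (viii) → (i) → (iii) → (v)

(vi) is the only step with nothing outstanding, so it goes first.
Ready: (ii) and (viii). (ii) has the earlier label → (ii).
(vii) now also ready, so the ready set is {(vii), (viii)}; (vii) has the earlier label → (vii).
(iv) now also ready, so the ready set is {(iv), (viii)}; (iv) has the earlier label → (iv).
(viii) needed (vi), now all done → (viii).
(i), (iii) and (v) are all available; (i) has the earlier label → (i).
Ready: (iii) and (v). (iii) has the earlier label → (iii).
(v) is the only step now ready → (v).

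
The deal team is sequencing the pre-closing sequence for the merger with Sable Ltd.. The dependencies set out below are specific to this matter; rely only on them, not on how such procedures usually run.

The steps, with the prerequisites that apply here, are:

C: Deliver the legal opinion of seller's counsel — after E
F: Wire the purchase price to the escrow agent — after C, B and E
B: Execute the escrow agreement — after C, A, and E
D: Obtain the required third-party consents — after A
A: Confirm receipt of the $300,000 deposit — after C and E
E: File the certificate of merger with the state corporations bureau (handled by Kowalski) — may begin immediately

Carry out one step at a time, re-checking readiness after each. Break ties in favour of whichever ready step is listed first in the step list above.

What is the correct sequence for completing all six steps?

E has no prerequisites → E first.
C is the only step now ready → C.
A needed C and E, now all done → A.
Ready: B and D. B is listed earlier → B.
F now also ready, so the ready set is {F, D}; F is listed earlier → F.
D needed A, now all done → D.

E → C → A → B → F → D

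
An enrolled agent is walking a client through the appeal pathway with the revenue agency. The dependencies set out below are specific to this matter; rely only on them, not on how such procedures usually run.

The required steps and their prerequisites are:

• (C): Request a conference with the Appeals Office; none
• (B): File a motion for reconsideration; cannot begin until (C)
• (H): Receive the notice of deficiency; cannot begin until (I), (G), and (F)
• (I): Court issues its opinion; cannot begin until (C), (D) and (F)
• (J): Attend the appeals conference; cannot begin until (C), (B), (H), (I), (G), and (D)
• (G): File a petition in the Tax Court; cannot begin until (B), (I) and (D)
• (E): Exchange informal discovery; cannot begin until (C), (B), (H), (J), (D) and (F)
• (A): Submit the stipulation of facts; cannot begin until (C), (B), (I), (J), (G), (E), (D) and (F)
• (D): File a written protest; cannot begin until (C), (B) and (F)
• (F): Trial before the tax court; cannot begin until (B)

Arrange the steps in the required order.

(C) (B) (F) (D) (I) (G) (H) (J) (E) (A)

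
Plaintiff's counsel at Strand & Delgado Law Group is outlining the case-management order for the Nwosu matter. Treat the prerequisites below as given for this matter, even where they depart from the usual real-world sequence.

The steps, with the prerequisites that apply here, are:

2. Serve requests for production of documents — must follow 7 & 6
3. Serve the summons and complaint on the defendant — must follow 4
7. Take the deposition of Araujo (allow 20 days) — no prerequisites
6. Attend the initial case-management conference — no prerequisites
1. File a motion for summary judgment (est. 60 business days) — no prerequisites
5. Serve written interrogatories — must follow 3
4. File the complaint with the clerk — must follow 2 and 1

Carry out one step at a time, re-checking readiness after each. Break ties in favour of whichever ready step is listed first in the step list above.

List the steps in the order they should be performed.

7, 6, 2, 1, 4, 3, 5

7, 6 and 1 have no prerequisites; 7 is listed earlier, so 7 is first.
Ready: 6 and 1. 6 is listed earlier → 6.
2 now also ready, so the ready set is {2, 1}; 2 is listed earlier → 2.
1 is the only step now ready → 1.
4 is the only step now ready → 4.
3 needed 4, now all done → 3.
5 needed 3, now all done → 5.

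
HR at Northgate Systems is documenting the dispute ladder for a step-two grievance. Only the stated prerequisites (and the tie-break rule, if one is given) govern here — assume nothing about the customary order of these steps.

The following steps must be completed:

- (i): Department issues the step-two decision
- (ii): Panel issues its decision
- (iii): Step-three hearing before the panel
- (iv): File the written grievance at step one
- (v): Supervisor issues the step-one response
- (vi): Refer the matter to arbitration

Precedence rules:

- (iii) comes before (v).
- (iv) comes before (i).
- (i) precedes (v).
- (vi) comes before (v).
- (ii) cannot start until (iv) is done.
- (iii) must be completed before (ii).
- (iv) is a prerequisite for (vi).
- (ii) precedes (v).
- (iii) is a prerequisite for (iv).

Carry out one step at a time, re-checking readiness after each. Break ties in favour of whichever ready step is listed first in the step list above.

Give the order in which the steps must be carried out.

(iii), (iv), (i), (ii), (vi), (v)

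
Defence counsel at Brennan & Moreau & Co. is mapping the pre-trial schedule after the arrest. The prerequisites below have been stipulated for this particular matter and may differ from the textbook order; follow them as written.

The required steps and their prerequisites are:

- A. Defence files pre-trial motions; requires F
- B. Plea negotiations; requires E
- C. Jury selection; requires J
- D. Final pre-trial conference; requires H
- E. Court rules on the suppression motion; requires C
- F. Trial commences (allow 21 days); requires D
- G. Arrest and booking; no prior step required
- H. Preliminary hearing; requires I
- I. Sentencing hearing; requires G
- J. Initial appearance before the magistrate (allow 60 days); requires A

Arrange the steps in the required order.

G has no prerequisites → G first.
I is the only step now ready → I.
Next only H has its prerequisites met → H.
That leaves D as the only ready step → D.
F is the only step now ready → F.
Next only A has its prerequisites met → A.
That leaves J as the only ready step → J.
Next only C has its prerequisites met → C.
That leaves E as the only ready step → E.
Next only B has its prerequisites met → B.

G I H D F A J C E B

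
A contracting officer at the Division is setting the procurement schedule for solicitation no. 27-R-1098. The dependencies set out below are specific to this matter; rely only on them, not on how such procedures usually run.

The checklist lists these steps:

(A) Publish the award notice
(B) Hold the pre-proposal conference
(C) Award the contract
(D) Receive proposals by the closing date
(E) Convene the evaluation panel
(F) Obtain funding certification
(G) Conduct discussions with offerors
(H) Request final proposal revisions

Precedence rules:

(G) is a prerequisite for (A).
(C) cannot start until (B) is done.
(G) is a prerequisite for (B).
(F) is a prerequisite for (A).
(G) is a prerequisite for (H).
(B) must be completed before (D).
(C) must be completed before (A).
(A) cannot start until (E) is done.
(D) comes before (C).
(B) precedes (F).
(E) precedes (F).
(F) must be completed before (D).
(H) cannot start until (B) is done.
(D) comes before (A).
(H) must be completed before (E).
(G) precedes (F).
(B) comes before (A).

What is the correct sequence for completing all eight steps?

(G) has no prerequisites → (G) first.
(B) is the only step now ready → (B).
(H) is the only step now ready → (H).
(E) is the only step now ready → (E).
Next only (F) has its prerequisites met → (F).
Next only (D) has its prerequisites met → (D).
Next only (C) has its prerequisites met → (C).
(A) is the only step now ready → (A).

(G) → (B) → (H) → (E) → (F) → (D) → (C) → (A)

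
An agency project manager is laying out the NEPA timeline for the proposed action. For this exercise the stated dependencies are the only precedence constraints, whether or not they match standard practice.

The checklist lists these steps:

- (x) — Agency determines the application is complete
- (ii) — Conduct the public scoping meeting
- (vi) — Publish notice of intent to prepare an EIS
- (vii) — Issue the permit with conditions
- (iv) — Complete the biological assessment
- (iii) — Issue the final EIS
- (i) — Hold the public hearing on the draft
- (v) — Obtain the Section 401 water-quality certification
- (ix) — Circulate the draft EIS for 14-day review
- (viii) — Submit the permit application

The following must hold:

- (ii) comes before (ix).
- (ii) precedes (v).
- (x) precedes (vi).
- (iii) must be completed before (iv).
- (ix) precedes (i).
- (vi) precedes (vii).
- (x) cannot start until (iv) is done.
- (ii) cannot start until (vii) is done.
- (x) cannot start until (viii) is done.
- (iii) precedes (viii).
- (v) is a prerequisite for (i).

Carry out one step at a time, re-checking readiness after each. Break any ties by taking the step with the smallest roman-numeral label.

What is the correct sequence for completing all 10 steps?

(iii), (iv), (viii), (x), (vi), (vii), (ii), (v), (ix), (i)

Only (iii) has no prerequisites, so it is first.
(iv) and (viii) are both available; (iv) has the earlier label → (iv).
Next only (viii) has its prerequisites met → (viii).
That leaves (x) as the only ready step → (x).
(vi) is the only step now ready → (vi).
(vii) needed (vi), now all done → (vii).
(ii) needed (vii), now all done → (ii).
Now (v) and (ix) have their prerequisites met. (v) has the earlier label, so (v) next.
Next only (ix) has its prerequisites met → (ix).
That leaves (i) as the only ready step → (i).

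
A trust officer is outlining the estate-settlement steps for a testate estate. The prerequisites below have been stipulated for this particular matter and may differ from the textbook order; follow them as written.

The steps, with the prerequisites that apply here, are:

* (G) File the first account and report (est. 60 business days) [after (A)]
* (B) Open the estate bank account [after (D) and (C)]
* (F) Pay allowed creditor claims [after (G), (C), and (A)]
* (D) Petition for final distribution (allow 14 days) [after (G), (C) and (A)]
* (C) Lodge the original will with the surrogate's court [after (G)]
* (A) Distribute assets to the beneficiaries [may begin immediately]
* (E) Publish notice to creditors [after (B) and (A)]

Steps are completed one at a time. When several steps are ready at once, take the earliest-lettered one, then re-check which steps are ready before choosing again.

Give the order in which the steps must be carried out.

(A), (G), (C), (D), (B), (E), (F)

Only (A) has no prerequisites, so it is first.
Next only (G) has its prerequisites met → (G).
That leaves (C) as the only ready step → (C).
Ready: (D) and (F). (D) has the earlier label → (D).
Ready: (B) and (F). (B) has the earlier label → (B).
(E) now also ready, so the ready set is {(E), (F)}; (E) has the earlier label → (E).
That leaves (F) as the only ready step → (F).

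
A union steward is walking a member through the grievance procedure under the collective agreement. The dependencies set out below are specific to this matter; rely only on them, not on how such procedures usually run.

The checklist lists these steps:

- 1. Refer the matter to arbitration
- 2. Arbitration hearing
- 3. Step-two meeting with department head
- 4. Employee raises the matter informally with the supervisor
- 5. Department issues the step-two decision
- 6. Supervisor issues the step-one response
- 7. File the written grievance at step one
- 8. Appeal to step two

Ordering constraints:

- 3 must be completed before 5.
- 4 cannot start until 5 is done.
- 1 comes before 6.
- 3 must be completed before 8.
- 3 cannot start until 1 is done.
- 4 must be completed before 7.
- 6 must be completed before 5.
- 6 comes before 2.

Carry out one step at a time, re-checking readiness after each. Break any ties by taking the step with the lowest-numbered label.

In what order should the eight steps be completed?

1 has no prerequisites → 1 first.
Ready: 3 and 6. 3 has the earlier label → 3.
Now 6 and 8 have their prerequisites met. 6 has the earlier label, so 6 next.
2 and 5 now also ready, so the ready set is {2, 5, 8}; 2 has the earlier label → 2.
Ready: 5 and 8. 5 has the earlier label → 5.
Now 4 and 8 have their prerequisites met. 4 has the earlier label, so 4 next.
7 and 8 are both available; 7 has the earlier label → 7.
8 needed 3, now all done → 8.

1, 3, 6, 2, 5, 4, 7, 8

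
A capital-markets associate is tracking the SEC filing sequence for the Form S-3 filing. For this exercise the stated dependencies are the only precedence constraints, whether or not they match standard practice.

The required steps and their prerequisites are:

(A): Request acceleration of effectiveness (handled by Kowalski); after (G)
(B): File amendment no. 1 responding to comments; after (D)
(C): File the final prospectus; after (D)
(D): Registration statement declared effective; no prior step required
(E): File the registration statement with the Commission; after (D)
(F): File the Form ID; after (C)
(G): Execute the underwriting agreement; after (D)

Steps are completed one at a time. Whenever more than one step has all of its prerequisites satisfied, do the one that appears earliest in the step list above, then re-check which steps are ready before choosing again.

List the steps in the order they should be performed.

(D) is the only step with nothing outstanding, so it goes first.
Ready: (B), (C), (E) and (G). (B) is listed earlier → (B).
(C), (E) and (G) are all available; (C) is listed earlier → (C).
(F) now also ready, so the ready set is {(E), (F), (G)}; (E) is listed earlier → (E).
Now (F) and (G) have their prerequisites met. (F) is listed earlier, so (F) next.
(G) needed (D), now all done → (G).
That leaves (A) as the only ready step → (A).

(D), (B), (C), (E), (F), (G), (A)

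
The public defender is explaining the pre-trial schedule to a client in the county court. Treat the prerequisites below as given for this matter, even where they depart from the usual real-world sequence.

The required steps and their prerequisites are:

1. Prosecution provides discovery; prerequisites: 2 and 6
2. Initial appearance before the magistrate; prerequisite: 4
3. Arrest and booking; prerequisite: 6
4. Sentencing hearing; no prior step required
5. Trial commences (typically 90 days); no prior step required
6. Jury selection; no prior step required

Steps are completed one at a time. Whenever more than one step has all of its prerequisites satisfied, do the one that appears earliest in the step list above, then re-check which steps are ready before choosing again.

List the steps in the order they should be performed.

4, 2, 5, 6, 1, 3

Nothing is required for 4, 5 and 6. 4 is listed earlier → 4 first.
Ready: 2, 5 and 6. 2 is listed earlier → 2.
Now 5 and 6 have their prerequisites met. 5 is listed earlier, so 5 next.
That leaves 6 as the only ready step → 6.
1 and 3 are both available; 1 is listed earlier → 1.
3 needed 6, now all done → 3.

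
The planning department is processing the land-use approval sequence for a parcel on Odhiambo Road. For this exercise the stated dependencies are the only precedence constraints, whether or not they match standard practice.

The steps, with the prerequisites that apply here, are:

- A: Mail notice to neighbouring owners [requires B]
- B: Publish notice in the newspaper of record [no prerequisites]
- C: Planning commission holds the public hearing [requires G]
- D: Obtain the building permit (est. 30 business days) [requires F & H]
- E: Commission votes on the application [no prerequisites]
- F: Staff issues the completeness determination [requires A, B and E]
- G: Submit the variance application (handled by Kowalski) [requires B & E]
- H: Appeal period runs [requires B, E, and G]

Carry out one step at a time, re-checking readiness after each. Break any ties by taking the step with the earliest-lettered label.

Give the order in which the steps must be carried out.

Nothing is required for B and E. B has the earlier label → B first.
Now A and E have their prerequisites met. A has the earlier label, so A next.
That leaves E as the only ready step → E.
Ready: F and G. F has the earlier label → F.
G needed B and E, now all done → G.
Ready: C and H. C has the earlier label → C.
H is the only step now ready → H.
D needed F and H, now all done → D.

B A E F G C H D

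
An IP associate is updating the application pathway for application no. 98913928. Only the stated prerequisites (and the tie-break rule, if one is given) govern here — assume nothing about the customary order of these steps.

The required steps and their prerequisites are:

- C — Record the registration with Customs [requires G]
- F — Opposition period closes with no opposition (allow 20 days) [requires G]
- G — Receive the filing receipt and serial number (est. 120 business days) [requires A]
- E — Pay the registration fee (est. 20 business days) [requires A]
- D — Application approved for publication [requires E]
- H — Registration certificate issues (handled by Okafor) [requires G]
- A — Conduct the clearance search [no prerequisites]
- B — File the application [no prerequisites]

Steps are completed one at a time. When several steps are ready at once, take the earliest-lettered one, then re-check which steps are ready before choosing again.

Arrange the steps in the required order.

Nothing is required for A and B. A has the earlier label → A first.
E and G now also ready, so the ready set is {B, E, G}; B has the earlier label → B.
E and G are both available; E has the earlier label → E.
D now also ready, so the ready set is {D, G}; D has the earlier label → D.
G is the only step now ready → G.
Ready: C, F and H. C has the earlier label → C.
Ready: F and H. F has the earlier label → F.
H needed G, now all done → H.

A → B → E → D → G → C → F → H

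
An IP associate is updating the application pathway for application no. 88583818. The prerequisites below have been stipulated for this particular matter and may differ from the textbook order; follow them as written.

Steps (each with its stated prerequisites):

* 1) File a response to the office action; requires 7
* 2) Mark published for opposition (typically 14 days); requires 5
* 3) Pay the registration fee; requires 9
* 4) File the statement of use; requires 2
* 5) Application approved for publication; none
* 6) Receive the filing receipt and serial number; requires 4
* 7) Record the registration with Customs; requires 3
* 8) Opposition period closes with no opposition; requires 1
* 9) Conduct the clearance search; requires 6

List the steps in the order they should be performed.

5, 2, 4, 6, 9, 3, 7, 1, 8

Only 5 has no prerequisites, so it is first.
2 needed 5, now all done → 2.
4 needed 2, now all done → 4.
Next only 6 has its prerequisites met → 6.
Next only 9 has its prerequisites met → 9.
3 is the only step now ready → 3.
Next only 7 has its prerequisites met → 7.
That leaves 1 as the only ready step → 1.
8 needed 1, now all done → 8.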